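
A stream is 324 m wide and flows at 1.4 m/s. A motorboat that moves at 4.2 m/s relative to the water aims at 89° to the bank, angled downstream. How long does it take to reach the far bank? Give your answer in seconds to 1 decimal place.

The component of the motorboat's velocity perpendicular to the bank is 4.2 × sin 89° = 4.199 m/s.
The current is parallel to the bank, so it does not affect the crossing time.
Time = 324 / 4.199 = 77.155 s.

77.2 s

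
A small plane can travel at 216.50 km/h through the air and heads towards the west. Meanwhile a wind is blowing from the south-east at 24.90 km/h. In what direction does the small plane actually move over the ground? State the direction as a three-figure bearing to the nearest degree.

274°

Taking east as x and north as y: velocity relative to the air = (-216.500, 0.000) km/h; the air relative to ground = (-17.607, 17.607) km/h.
Velocity relative to ground = (-216.500, 0.000) + (-17.607, 17.607) = (-234.107, 17.607) km/h.
Bearing = atan2(-234.11, 17.61) = 274.30° clockwise from north.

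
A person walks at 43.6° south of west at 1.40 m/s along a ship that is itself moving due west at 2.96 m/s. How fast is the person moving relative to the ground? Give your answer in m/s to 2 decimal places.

4.09 m/s

Taking east as x and north as y: ship velocity = (-2.960, 0.000) m/s; person velocity relative to ship = (-1.014, -0.965) m/s.
Velocity relative to ground = (-2.960, 0.000) + (-1.014, -0.965) = (-3.974, -0.965) m/s.
Speed = |(-3.974, -0.965)| = 4.089 m/s.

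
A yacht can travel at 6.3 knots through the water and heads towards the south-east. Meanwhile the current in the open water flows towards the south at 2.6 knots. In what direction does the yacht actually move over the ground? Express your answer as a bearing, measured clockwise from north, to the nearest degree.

Taking east as x and north as y: velocity relative to the water = (4.455, -4.455) knots; the water relative to ground = (0.000, -2.600) knots.
Velocity relative to ground = (4.455, -4.455) + (0.000, -2.600) = (4.455, -7.055) knots.
Bearing = atan2(4.45, -7.05) = 147.73° clockwise from north.

148°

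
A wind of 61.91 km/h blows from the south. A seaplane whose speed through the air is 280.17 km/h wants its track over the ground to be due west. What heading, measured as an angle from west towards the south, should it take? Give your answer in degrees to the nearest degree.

The wind pushes perpendicular to the desired track; the heading must have a component into the wind equal to 61.91 km/h: 280.17 sin θ = 61.91.
sin θ = 0.2210, so θ = 12.766°.

13°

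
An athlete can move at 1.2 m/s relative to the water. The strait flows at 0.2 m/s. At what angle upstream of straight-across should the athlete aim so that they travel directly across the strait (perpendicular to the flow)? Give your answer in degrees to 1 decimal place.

9.6°

To cancel the current, the upstream component of the athlete's velocity must equal the flow: 1.2 sin θ = 0.2.
sin θ = 0.2 / 1.2 = 0.1667.
θ = arcsin(0.1667) = 9.594°.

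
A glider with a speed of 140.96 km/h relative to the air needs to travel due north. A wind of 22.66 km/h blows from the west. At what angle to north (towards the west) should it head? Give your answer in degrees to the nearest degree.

The wind pushes perpendicular to the desired track; the heading must have a component into the wind equal to 22.66 km/h: 140.96 sin θ = 22.66.
sin θ = 0.1608, so θ = 9.251°.

9°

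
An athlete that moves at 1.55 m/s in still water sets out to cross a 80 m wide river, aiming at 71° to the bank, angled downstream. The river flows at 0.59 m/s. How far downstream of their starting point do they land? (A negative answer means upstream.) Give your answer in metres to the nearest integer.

60 m

Perpendicular speed = 1.466 m/s; crossing time = 80 / 1.466 = 54.587 s.
Net downstream speed = 1.095 m/s.
Drift = 1.095 × 54.587 = 59.752 m (downstream).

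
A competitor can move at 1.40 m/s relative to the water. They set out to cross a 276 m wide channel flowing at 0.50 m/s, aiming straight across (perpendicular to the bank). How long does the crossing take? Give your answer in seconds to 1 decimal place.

The component of the competitor's velocity perpendicular to the bank is 1.40 m/s.
The flow acts along the bank and has no component across it.
Time = 276 / 1.400 = 197.143 s.

197.1 s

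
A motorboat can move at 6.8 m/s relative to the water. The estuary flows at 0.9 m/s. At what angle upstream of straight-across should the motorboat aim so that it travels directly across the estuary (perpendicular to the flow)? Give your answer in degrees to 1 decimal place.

To cancel the current, the upstream component of the motorboat's velocity must equal the flow: 6.8 sin θ = 0.9.
sin θ = 0.9 / 6.8 = 0.1324.
θ = arcsin(0.1324) = 7.606°.

7.6°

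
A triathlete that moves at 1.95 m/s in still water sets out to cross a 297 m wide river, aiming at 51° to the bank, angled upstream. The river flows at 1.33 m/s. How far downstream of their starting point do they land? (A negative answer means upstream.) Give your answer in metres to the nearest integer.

20 m

Perpendicular speed = 1.515 m/s; crossing time = 297 / 1.515 = 195.983 s.
Net downstream speed = 0.103 m/s.
Drift = 0.103 × 195.983 = 20.152 m (downstream).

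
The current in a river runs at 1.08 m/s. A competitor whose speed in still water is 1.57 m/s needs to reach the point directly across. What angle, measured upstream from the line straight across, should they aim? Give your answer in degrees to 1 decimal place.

To cancel the current, the upstream component of the competitor's velocity must equal the flow: 1.57 sin θ = 1.08.
sin θ = 1.08 / 1.57 = 0.6879.
θ = arcsin(0.6879) = 43.464°.

43.5°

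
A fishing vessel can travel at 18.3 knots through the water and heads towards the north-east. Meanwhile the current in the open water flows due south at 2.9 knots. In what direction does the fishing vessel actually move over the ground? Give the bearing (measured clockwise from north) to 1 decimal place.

Taking east as x and north as y: velocity relative to the water = (12.940, 12.940) knots; the water relative to ground = (0.000, -2.900) knots.
Velocity relative to ground = (12.940, 12.940) + (0.000, -2.900) = (12.940, 10.040) knots.
Bearing = atan2(12.94, 10.04) = 52.19° clockwise from north.

052.2°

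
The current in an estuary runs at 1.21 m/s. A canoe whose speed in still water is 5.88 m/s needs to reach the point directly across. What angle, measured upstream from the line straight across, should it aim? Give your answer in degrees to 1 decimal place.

To cancel the current, the upstream component of the canoe's velocity must equal the flow: 5.88 sin θ = 1.21.
sin θ = 1.21 / 5.88 = 0.2058.
θ = arcsin(0.2058) = 11.875°.

11.9°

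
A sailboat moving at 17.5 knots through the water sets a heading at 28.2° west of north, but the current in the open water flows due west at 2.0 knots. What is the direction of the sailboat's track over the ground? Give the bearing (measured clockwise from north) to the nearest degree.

Taking east as x and north as y: velocity relative to the water = (-8.270, 15.423) knots; the water relative to ground = (-2.000, 0.000) knots.
Velocity relative to ground = (-8.270, 15.423) + (-2.000, 0.000) = (-10.270, 15.423) knots.
Bearing = atan2(-10.27, 15.42) = 326.34° clockwise from north.

326°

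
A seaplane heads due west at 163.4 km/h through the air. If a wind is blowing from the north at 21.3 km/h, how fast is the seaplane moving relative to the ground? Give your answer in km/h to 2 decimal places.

164.78 km/h

Taking east as x and north as y: velocity relative to the air = (-163.400, 0.000) km/h; the air relative to ground = (0.000, -21.300) km/h.
Velocity relative to ground = (-163.400, 0.000) + (0.000, -21.300) = (-163.400, -21.300) km/h.
Speed = |(-163.400, -21.300)| = 164.782 km/h.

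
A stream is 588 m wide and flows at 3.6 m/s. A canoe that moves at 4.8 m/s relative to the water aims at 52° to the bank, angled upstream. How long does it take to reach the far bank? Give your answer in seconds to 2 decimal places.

The component of the canoe's velocity perpendicular to the bank is 4.8 × sin 52° = 3.782 m/s.
The flow acts along the bank and has no component across it.
Time = 588 / 3.782 = 155.455 s.

155.45 s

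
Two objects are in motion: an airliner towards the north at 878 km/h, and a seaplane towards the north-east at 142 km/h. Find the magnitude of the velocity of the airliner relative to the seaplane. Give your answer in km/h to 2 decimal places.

784.05 km/h

Taking east as x and north as y: airliner velocity = (0.000, 878.000) km/h; seaplane velocity = (100.409, 100.409) km/h.
Velocity of airliner relative to seaplane = (0.000, 878.000) − (100.409, 100.409) = (-100.409, 777.591) km/h.
Magnitude = |(-100.409, 777.591)| = 784.047 km/h.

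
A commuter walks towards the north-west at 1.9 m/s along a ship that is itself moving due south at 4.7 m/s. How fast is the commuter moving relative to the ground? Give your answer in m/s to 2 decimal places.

Taking east as x and north as y: ship velocity = (0.000, -4.700) m/s; commuter velocity relative to ship = (-1.344, 1.344) m/s.
Velocity relative to ground = (0.000, -4.700) + (-1.344, 1.344) = (-1.344, -3.356) m/s.
Speed = |(-1.344, -3.356)| = 3.615 m/s.

3.62 m/s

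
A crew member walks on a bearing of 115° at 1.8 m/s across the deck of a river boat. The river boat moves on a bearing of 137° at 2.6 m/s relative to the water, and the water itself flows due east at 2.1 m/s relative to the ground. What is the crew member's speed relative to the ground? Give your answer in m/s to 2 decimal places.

6.11 m/s

In east/north components (m/s): crew member relative to river boat = (1.631, -0.761); river boat relative to water = (1.773, -1.902); water relative to ground = (2.100, 0.000).
Sum = (5.505, -2.662) m/s.
Speed = |(5.505, -2.662)| = 6.115 m/s.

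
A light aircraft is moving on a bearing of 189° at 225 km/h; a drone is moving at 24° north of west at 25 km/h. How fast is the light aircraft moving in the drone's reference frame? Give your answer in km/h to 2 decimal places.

232.73 km/h

Taking east as x and north as y: light aircraft velocity = (-35.198, -222.230) km/h; drone velocity = (-22.839, 10.168) km/h.
Velocity of light aircraft relative to drone = (-35.198, -222.230) − (-22.839, 10.168) = (-12.359, -232.398) km/h.
Magnitude = |(-12.359, -232.398)| = 232.727 km/h.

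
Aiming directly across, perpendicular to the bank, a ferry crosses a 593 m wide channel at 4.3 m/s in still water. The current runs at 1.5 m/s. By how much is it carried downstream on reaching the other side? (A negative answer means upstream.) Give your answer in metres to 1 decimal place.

206.9 m

Perpendicular speed = 4.300 m/s; crossing time = 593 / 4.300 = 137.907 s.
Net downstream speed = 1.500 m/s.
Drift = 1.500 × 137.907 = 206.860 m (downstream).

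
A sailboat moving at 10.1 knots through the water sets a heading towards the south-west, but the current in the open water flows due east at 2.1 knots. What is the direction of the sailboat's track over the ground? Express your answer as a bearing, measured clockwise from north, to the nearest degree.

215°

Taking east as x and north as y: velocity relative to the water = (-7.142, -7.142) knots; the water relative to ground = (2.100, 0.000) knots.
Velocity relative to ground = (-7.142, -7.142) + (2.100, 0.000) = (-5.042, -7.142) knots.
Bearing = atan2(-5.04, -7.14) = 215.22° clockwise from north.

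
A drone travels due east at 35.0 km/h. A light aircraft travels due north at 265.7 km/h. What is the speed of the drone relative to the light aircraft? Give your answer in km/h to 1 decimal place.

268.0 km/h

Taking east as x and north as y: drone velocity = (35.000, 0.000) km/h; light aircraft velocity = (0.000, 265.700) km/h.
Velocity of drone relative to light aircraft = (35.000, 0.000) − (0.000, 265.700) = (35.000, -265.700) km/h.
Magnitude = |(35.000, -265.700)| = 267.995 km/h.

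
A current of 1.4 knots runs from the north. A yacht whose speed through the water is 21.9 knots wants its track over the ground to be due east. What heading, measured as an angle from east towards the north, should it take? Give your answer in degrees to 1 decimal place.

3.7°

The current pushes perpendicular to the desired track; the heading must have a component into the current equal to 1.4 knots: 21.9 sin θ = 1.4.
sin θ = 0.0639, so θ = 3.665°.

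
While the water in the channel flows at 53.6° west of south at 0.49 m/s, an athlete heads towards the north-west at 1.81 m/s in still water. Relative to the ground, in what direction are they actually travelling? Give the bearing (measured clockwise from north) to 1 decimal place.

Taking east as x and north as y: velocity relative to the water = (-1.280, 1.280) m/s; the water relative to ground = (-0.394, -0.291) m/s.
Velocity relative to ground = (-1.280, 1.280) + (-0.394, -0.291) = (-1.674, 0.989) m/s.
Bearing = atan2(-1.67, 0.99) = 300.57° clockwise from north.

300.6°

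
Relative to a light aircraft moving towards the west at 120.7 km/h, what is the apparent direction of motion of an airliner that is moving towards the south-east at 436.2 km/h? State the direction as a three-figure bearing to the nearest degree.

126°

Taking east as x and north as y: airliner velocity = (308.440, -308.440) km/h; light aircraft velocity = (-120.700, 0.000) km/h.
Velocity of airliner relative to light aircraft = (308.440, -308.440) − (-120.700, 0.000) = (429.140, -308.440) km/h.
Bearing = atan2(429.14, -308.44) = 125.71° clockwise from north.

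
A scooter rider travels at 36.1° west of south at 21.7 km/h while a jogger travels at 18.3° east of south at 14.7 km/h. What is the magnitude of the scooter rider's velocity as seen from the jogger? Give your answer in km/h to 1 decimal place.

Taking east as x and north as y: scooter rider velocity = (-12.786, -17.533) km/h; jogger velocity = (4.616, -13.957) km/h.
Velocity of scooter rider relative to jogger = (-12.786, -17.533) − (4.616, -13.957) = (-17.401, -3.577) km/h.
Magnitude = |(-17.401, -3.577)| = 17.765 km/h.

17.8 km/h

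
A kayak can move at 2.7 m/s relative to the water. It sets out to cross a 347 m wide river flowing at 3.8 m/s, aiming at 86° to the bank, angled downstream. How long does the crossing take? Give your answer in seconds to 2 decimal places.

The component of the kayak's velocity perpendicular to the bank is 2.7 × sin 86° = 2.693 m/s.
The current is parallel to the bank, so it does not affect the crossing time.
Time = 347 / 2.693 = 128.832 s.

128.83 s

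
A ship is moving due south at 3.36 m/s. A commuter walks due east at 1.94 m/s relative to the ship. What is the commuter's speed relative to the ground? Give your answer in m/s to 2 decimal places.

3.88 m/s

Taking east as x and north as y: ship velocity = (0.000, -3.360) m/s; commuter velocity relative to ship = (1.940, 0.000) m/s.
Velocity relative to ground = (0.000, -3.360) + (1.940, 0.000) = (1.940, -3.360) m/s.
Speed = |(1.940, -3.360)| = 3.880 m/s.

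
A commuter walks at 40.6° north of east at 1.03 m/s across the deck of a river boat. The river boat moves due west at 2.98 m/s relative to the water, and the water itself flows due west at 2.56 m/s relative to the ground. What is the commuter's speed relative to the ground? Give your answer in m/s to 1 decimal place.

In east/north components (m/s): commuter relative to river boat = (0.782, 0.670); river boat relative to water = (-2.980, 0.000); water relative to ground = (-2.560, 0.000).
Sum = (-4.758, 0.670) m/s.
Speed = |(-4.758, 0.670)| = 4.805 m/s.

4.8 m/s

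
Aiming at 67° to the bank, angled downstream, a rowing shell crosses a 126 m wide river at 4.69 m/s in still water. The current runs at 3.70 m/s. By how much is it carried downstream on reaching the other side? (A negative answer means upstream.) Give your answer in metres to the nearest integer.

Perpendicular speed = 4.317 m/s; crossing time = 126 / 4.317 = 29.186 s.
Net downstream speed = 5.533 m/s.
Drift = 5.533 × 29.186 = 161.471 m (downstream).

161 m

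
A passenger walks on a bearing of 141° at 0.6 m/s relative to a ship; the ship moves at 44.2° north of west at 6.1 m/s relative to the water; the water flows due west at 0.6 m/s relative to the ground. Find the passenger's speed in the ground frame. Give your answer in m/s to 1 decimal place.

6.0 m/s

In east/north components (m/s): passenger relative to ship = (0.378, -0.466); ship relative to water = (-4.373, 4.253); water relative to ground = (-0.600, 0.000).
Sum = (-4.596, 3.786) m/s.
Speed = |(-4.596, 3.786)| = 5.955 m/s.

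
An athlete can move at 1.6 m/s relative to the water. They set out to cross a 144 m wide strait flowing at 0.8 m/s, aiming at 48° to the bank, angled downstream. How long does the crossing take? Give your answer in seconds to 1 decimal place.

The component of the athlete's velocity perpendicular to the bank is 1.6 × sin 48° = 1.189 m/s.
The current is parallel to the bank, so it does not affect the crossing time.
Time = 144 / 1.189 = 121.107 s.

121.1 s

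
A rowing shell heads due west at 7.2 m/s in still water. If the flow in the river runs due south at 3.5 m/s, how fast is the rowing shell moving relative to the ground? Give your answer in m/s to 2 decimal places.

8.01 m/s

Taking east as x and north as y: velocity relative to the water = (-7.200, 0.000) m/s; the water relative to ground = (0.000, -3.500) m/s.
Velocity relative to ground = (-7.200, 0.000) + (0.000, -3.500) = (-7.200, -3.500) m/s.
Speed = |(-7.200, -3.500)| = 8.006 m/s.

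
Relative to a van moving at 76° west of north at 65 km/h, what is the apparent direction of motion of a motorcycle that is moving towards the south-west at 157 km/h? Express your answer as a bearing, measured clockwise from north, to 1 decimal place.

200.7°

Taking east as x and north as y: motorcycle velocity = (-111.016, -111.016) km/h; van velocity = (-63.069, 15.725) km/h.
Velocity of motorcycle relative to van = (-111.016, -111.016) − (-63.069, 15.725) = (-47.947, -126.741) km/h.
Bearing = atan2(-47.95, -126.74) = 200.72° clockwise from north.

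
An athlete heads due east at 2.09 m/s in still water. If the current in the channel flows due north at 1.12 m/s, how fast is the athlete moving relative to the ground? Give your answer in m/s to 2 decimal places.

Taking east as x and north as y: velocity relative to the water = (2.090, 0.000) m/s; the water relative to ground = (0.000, 1.120) m/s.
Velocity relative to ground = (2.090, 0.000) + (0.000, 1.120) = (2.090, 1.120) m/s.
Speed = |(2.090, 1.120)| = 2.371 m/s.

2.37 m/s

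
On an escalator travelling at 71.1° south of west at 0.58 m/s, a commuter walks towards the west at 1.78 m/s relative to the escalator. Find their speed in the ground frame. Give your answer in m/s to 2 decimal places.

2.04 m/s

Taking east as x and north as y: escalator velocity = (-0.188, -0.549) m/s; commuter velocity relative to escalator = (-1.780, 0.000) m/s.
Velocity relative to ground = (-0.188, -0.549) + (-1.780, 0.000) = (-1.968, -0.549) m/s.
Speed = |(-1.968, -0.549)| = 2.043 m/s.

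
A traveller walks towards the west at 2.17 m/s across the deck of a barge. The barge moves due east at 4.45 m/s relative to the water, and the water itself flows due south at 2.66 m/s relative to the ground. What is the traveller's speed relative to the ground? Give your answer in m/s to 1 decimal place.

In east/north components (m/s): traveller relative to barge = (-2.170, 0.000); barge relative to water = (4.450, 0.000); water relative to ground = (0.000, -2.660).
Sum = (2.280, -2.660) m/s.
Speed = |(2.280, -2.660)| = 3.503 m/s.

3.5 m/s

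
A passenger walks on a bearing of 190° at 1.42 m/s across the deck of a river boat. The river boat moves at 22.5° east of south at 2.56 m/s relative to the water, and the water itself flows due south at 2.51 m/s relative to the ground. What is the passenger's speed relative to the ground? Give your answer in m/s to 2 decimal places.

6.32 m/s

In east/north components (m/s): passenger relative to river boat = (-0.247, -1.398); river boat relative to water = (0.980, -2.365); water relative to ground = (0.000, -2.510).
Sum = (0.733, -6.274) m/s.
Speed = |(0.733, -6.274)| = 6.316 m/s.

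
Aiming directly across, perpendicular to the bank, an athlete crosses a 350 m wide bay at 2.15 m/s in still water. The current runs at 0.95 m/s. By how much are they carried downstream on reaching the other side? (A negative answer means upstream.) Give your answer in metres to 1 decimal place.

Perpendicular speed = 2.150 m/s; crossing time = 350 / 2.150 = 162.791 s.
Net downstream speed = 0.950 m/s.
Drift = 0.950 × 162.791 = 154.651 m (downstream).

154.7 m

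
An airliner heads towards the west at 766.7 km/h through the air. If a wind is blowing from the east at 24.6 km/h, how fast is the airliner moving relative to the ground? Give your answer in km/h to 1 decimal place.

791.3 km/h

Taking east as x and north as y: velocity relative to the air = (-766.700, 0.000) km/h; the air relative to ground = (-24.600, 0.000) km/h.
Velocity relative to ground = (-766.700, 0.000) + (-24.600, 0.000) = (-791.300, 0.000) km/h.
Speed = |(-791.300, 0.000)| = 791.300 km/h.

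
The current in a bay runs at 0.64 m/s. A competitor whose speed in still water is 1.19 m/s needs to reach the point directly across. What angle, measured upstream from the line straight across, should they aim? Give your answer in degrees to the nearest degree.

To cancel the current, the upstream component of the competitor's velocity must equal the flow: 1.19 sin θ = 0.64.
sin θ = 0.64 / 1.19 = 0.5378.
θ = arcsin(0.5378) = 32.535°.

33°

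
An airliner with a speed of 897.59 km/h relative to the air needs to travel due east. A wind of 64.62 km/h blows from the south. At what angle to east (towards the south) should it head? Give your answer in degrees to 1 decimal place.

The wind pushes perpendicular to the desired track; the heading must have a component into the wind equal to 64.62 km/h: 897.59 sin θ = 64.62.
sin θ = 0.0720, so θ = 4.128°.

4.1°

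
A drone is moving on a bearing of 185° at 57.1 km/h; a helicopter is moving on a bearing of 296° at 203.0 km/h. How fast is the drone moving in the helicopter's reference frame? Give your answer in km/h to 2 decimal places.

229.73 km/h

Taking east as x and north as y: drone velocity = (-4.977, -56.883) km/h; helicopter velocity = (-182.455, 88.989) km/h.
Velocity of drone relative to helicopter = (-4.977, -56.883) − (-182.455, 88.989) = (177.479, -145.872) km/h.
Magnitude = |(177.479, -145.872)| = 229.733 km/h.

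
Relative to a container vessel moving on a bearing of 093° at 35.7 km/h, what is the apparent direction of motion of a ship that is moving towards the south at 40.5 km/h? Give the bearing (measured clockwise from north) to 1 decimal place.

222.7°

Taking east as x and north as y: ship velocity = (0.000, -40.500) km/h; container vessel velocity = (35.651, -1.868) km/h.
Velocity of ship relative to container vessel = (0.000, -40.500) − (35.651, -1.868) = (-35.651, -38.632) km/h.
Bearing = atan2(-35.65, -38.63) = 222.70° clockwise from north.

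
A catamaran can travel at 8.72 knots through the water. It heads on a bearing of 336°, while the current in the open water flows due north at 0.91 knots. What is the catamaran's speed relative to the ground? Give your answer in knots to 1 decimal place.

Taking east as x and north as y: velocity relative to the water = (-3.547, 7.966) knots; the water relative to ground = (0.000, 0.910) knots.
Velocity relative to ground = (-3.547, 7.966) + (0.000, 0.910) = (-3.547, 8.876) knots.
Speed = |(-3.547, 8.876)| = 9.558 knots.

9.6 knots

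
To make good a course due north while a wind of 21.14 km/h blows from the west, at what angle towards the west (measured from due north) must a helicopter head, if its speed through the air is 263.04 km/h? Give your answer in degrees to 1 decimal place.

4.6°

The wind pushes perpendicular to the desired track; the heading must have a component into the wind equal to 21.14 km/h: 263.04 sin θ = 21.14.
sin θ = 0.0804, so θ = 4.610°.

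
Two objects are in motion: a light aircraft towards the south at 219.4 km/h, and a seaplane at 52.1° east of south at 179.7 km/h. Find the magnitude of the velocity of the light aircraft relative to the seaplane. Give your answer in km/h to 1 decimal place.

178.9 km/h

Taking east as x and north as y: light aircraft velocity = (0.000, -219.400) km/h; seaplane velocity = (141.798, -110.387) km/h.
Velocity of light aircraft relative to seaplane = (0.000, -219.400) − (141.798, -110.387) = (-141.798, -109.013) km/h.
Magnitude = |(-141.798, -109.013)| = 178.859 km/h.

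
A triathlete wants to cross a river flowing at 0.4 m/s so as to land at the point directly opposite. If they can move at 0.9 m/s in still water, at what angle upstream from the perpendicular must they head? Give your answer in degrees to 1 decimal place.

To cancel the current, the upstream component of the triathlete's velocity must equal the flow: 0.9 sin θ = 0.4.
sin θ = 0.4 / 0.9 = 0.4444.
θ = arcsin(0.4444) = 26.388°.

26.4°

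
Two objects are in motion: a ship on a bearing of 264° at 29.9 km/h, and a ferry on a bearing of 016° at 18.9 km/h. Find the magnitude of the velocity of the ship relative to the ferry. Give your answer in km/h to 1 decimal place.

Taking east as x and north as y: ship velocity = (-29.736, -3.125) km/h; ferry velocity = (5.210, 18.168) km/h.
Velocity of ship relative to ferry = (-29.736, -3.125) − (5.210, 18.168) = (-34.946, -21.293) km/h.
Magnitude = |(-34.946, -21.293)| = 40.922 km/h.

40.9 km/h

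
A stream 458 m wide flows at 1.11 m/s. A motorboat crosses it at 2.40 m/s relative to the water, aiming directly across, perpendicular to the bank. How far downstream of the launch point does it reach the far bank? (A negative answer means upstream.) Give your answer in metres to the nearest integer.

Perpendicular speed = 2.400 m/s; crossing time = 458 / 2.400 = 190.833 s.
Net downstream speed = 1.110 m/s.
Drift = 1.110 × 190.833 = 211.825 m (downstream).

212 m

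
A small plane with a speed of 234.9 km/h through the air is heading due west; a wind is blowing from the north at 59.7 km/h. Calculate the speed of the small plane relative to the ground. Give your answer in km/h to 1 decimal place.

242.4 km/h

Taking east as x and north as y: velocity relative to the air = (-234.900, 0.000) km/h; the air relative to ground = (0.000, -59.700) km/h.
Velocity relative to ground = (-234.900, 0.000) + (0.000, -59.700) = (-234.900, -59.700) km/h.
Speed = |(-234.900, -59.700)| = 242.368 km/h.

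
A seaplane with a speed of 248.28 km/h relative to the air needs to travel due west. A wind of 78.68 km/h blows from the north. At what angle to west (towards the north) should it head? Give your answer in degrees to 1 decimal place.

18.5°

The wind pushes perpendicular to the desired track; the heading must have a component into the wind equal to 78.68 km/h: 248.28 sin θ = 78.68.
sin θ = 0.3169, so θ = 18.476°.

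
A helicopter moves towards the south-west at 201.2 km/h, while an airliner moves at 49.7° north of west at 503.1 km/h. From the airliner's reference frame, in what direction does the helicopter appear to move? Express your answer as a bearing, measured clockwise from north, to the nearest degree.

Taking east as x and north as y: helicopter velocity = (-142.270, -142.270) km/h; airliner velocity = (-325.400, 383.698) km/h.
Velocity of helicopter relative to airliner = (-142.270, -142.270) − (-325.400, 383.698) = (183.130, -525.968) km/h.
Bearing = atan2(183.13, -525.97) = 160.80° clockwise from north.

161°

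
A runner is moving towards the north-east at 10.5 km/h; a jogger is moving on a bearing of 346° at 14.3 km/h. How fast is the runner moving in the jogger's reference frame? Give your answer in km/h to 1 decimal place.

Taking east as x and north as y: runner velocity = (7.425, 7.425) km/h; jogger velocity = (-3.459, 13.875) km/h.
Velocity of runner relative to jogger = (7.425, 7.425) − (-3.459, 13.875) = (10.884, -6.451) km/h.
Magnitude = |(10.884, -6.451)| = 12.652 km/h.

12.7 km/h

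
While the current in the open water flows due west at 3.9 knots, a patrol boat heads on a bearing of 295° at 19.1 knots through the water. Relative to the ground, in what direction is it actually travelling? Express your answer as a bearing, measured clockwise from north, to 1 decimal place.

290.8°

Taking east as x and north as y: velocity relative to the water = (-17.310, 8.072) knots; the water relative to ground = (-3.900, 0.000) knots.
Velocity relative to ground = (-17.310, 8.072) + (-3.900, 0.000) = (-21.210, 8.072) knots.
Bearing = atan2(-21.21, 8.07) = 290.84° clockwise from north.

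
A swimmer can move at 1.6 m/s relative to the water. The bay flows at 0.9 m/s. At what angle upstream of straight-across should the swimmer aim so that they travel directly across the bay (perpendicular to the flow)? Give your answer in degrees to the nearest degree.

To cancel the current, the upstream component of the swimmer's velocity must equal the flow: 1.6 sin θ = 0.9.
sin θ = 0.9 / 1.6 = 0.5625.
θ = arcsin(0.5625) = 34.229°.

34°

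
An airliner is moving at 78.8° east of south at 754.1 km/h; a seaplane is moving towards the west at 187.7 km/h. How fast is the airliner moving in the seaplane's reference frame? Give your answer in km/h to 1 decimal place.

Taking east as x and north as y: airliner velocity = (739.738, -146.472) km/h; seaplane velocity = (-187.700, 0.000) km/h.
Velocity of airliner relative to seaplane = (739.738, -146.472) − (-187.700, 0.000) = (927.438, -146.472) km/h.
Magnitude = |(927.438, -146.472)| = 938.933 km/h.

938.9 km/h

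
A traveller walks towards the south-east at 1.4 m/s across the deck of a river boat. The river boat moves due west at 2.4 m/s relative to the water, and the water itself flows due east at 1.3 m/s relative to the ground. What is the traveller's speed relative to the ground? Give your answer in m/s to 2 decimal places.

1.00 m/s

In east/north components (m/s): traveller relative to river boat = (0.990, -0.990); river boat relative to water = (-2.400, 0.000); water relative to ground = (1.300, 0.000).
Sum = (-0.110, -0.990) m/s.
Speed = |(-0.110, -0.990)| = 0.996 m/s.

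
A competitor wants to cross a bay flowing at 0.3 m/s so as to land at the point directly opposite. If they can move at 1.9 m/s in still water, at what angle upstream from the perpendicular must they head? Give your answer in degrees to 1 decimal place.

To cancel the current, the upstream component of the competitor's velocity must equal the flow: 1.9 sin θ = 0.3.
sin θ = 0.3 / 1.9 = 0.1579.
θ = arcsin(0.1579) = 9.085°.

9.1°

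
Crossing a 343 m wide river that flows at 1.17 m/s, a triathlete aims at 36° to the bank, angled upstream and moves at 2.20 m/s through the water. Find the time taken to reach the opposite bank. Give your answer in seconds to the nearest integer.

265 s

The component of the triathlete's velocity perpendicular to the bank is 2.20 × sin 36° = 1.293 m/s.
The flow acts along the bank and has no component across it.
Time = 343 / 1.293 = 265.248 s.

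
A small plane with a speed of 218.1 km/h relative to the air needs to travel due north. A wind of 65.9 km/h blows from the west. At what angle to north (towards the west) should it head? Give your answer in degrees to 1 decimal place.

The wind pushes perpendicular to the desired track; the heading must have a component into the wind equal to 65.9 km/h: 218.1 sin θ = 65.9.
sin θ = 0.3022, so θ = 17.587°.

17.6°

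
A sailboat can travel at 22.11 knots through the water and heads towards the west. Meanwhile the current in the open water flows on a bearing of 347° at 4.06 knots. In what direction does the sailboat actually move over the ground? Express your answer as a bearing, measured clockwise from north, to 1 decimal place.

279.7°

Taking east as x and north as y: velocity relative to the water = (-22.110, 0.000) knots; the water relative to ground = (-0.913, 3.956) knots.
Velocity relative to ground = (-22.110, 0.000) + (-0.913, 3.956) = (-23.023, 3.956) knots.
Bearing = atan2(-23.02, 3.96) = 279.75° clockwise from north.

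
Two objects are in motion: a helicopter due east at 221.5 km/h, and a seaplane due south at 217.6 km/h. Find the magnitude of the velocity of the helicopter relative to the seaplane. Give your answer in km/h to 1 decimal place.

310.5 km/h

Taking east as x and north as y: helicopter velocity = (221.500, 0.000) km/h; seaplane velocity = (0.000, -217.600) km/h.
Velocity of helicopter relative to seaplane = (221.500, 0.000) − (0.000, -217.600) = (221.500, 217.600) km/h.
Magnitude = |(221.500, 217.600)| = 310.503 km/h.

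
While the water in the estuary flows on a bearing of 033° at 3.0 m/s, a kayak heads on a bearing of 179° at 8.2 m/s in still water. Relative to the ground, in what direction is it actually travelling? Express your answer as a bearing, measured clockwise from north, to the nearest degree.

163°

Taking east as x and north as y: velocity relative to the water = (0.143, -8.199) m/s; the water relative to ground = (1.634, 2.516) m/s.
Velocity relative to ground = (0.143, -8.199) + (1.634, 2.516) = (1.777, -5.683) m/s.
Bearing = atan2(1.78, -5.68) = 162.64° clockwise from north.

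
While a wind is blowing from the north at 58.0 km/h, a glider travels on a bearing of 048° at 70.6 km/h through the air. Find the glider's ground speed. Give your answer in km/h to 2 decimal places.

53.56 km/h

Taking east as x and north as y: velocity relative to the air = (52.466, 47.241) km/h; the air relative to ground = (0.000, -58.000) km/h.
Velocity relative to ground = (52.466, 47.241) + (0.000, -58.000) = (52.466, -10.759) km/h.
Speed = |(52.466, -10.759)| = 53.558 km/h.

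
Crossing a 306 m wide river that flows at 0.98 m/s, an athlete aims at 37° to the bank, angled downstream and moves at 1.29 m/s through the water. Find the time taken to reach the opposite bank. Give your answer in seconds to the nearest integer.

394 s

The component of the athlete's velocity perpendicular to the bank is 1.29 × sin 37° = 0.776 m/s.
Only the cross-stream component determines the crossing time; the current contributes nothing perpendicular to the bank.
Time = 306 / 0.776 = 394.156 s.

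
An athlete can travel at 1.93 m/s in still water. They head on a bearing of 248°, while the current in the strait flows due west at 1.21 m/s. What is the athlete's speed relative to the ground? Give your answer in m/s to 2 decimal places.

Taking east as x and north as y: velocity relative to the water = (-1.789, -0.723) m/s; the water relative to ground = (-1.210, 0.000) m/s.
Velocity relative to ground = (-1.789, -0.723) + (-1.210, 0.000) = (-2.999, -0.723) m/s.
Speed = |(-2.999, -0.723)| = 3.085 m/s.

3.09 m/s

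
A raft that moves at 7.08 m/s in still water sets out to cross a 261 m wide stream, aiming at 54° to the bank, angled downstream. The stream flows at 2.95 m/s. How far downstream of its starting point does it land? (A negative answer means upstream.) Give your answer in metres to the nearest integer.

Perpendicular speed = 5.728 m/s; crossing time = 261 / 5.728 = 45.567 s.
Net downstream speed = 7.112 m/s.
Drift = 7.112 × 45.567 = 324.050 m (downstream).

324 m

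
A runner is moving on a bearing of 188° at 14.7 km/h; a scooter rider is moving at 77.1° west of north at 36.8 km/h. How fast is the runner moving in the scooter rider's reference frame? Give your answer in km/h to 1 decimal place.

Taking east as x and north as y: runner velocity = (-2.046, -14.557) km/h; scooter rider velocity = (-35.871, 8.216) km/h.
Velocity of runner relative to scooter rider = (-2.046, -14.557) − (-35.871, 8.216) = (33.825, -22.773) km/h.
Magnitude = |(33.825, -22.773)| = 40.777 km/h.

40.8 km/h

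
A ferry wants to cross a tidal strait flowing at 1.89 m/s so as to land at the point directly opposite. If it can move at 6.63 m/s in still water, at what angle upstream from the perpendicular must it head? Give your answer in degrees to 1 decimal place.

To cancel the current, the upstream component of the ferry's velocity must equal the flow: 6.63 sin θ = 1.89.
sin θ = 1.89 / 6.63 = 0.2851.
θ = arcsin(0.2851) = 16.563°.

16.6°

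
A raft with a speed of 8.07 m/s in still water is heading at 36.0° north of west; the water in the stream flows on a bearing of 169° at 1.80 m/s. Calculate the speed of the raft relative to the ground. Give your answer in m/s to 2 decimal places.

Taking east as x and north as y: velocity relative to the water = (-6.529, 4.743) m/s; the water relative to ground = (0.343, -1.767) m/s.
Velocity relative to ground = (-6.529, 4.743) + (0.343, -1.767) = (-6.185, 2.976) m/s.
Speed = |(-6.185, 2.976)| = 6.864 m/s.

6.86 m/s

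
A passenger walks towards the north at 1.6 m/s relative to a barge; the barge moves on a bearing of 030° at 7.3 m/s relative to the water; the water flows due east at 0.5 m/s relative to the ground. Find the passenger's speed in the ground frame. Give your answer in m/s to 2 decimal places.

In east/north components (m/s): passenger relative to barge = (0.000, 1.600); barge relative to water = (3.650, 6.322); water relative to ground = (0.500, 0.000).
Sum = (4.150, 7.922) m/s.
Speed = |(4.150, 7.922)| = 8.943 m/s.

8.94 m/s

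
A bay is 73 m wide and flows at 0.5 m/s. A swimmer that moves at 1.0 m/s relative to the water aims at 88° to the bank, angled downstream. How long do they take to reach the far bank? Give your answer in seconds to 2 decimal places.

73.04 s

The component of the swimmer's velocity perpendicular to the bank is 1.0 × sin 88° = 0.999 m/s.
Only the cross-stream component determines the crossing time; the current contributes nothing perpendicular to the bank.
Time = 73 / 0.999 = 73.044 s.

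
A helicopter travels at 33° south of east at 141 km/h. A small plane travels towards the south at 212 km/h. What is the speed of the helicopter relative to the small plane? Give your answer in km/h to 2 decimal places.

179.62 km/h

Taking east as x and north as y: helicopter velocity = (118.253, -76.794) km/h; small plane velocity = (0.000, -212.000) km/h.
Velocity of helicopter relative to small plane = (118.253, -76.794) − (0.000, -212.000) = (118.253, 135.206) km/h.
Magnitude = |(118.253, 135.206)| = 179.623 km/h.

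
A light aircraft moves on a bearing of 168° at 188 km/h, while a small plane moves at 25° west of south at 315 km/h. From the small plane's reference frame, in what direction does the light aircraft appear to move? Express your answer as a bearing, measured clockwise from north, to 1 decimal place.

059.5°

Taking east as x and north as y: light aircraft velocity = (39.087, -183.892) km/h; small plane velocity = (-133.125, -285.487) km/h.
Velocity of light aircraft relative to small plane = (39.087, -183.892) − (-133.125, -285.487) = (172.212, 101.595) km/h.
Bearing = atan2(172.21, 101.60) = 59.46° clockwise from north.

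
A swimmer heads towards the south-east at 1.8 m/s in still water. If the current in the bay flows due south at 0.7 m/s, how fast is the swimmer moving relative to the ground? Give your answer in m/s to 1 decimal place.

Taking east as x and north as y: velocity relative to the water = (1.273, -1.273) m/s; the water relative to ground = (0.000, -0.700) m/s.
Velocity relative to ground = (1.273, -1.273) + (0.000, -0.700) = (1.273, -1.973) m/s.
Speed = |(1.273, -1.973)| = 2.348 m/s.

2.3 m/s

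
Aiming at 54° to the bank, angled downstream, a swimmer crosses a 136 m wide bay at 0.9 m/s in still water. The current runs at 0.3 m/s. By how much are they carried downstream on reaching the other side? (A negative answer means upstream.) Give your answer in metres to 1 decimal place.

154.8 m

Perpendicular speed = 0.728 m/s; crossing time = 136 / 0.728 = 186.784 s.
Net downstream speed = 0.829 m/s.
Drift = 0.829 × 186.784 = 154.845 m (downstream).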